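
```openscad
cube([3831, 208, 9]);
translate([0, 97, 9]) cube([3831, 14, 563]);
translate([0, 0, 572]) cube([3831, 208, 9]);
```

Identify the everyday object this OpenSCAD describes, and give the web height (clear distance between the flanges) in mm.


An I-beam. The web height is 563 mm.

Two wide flanges with a thin centred web — an I-beam. Overall 581 mm minus two 9 mm flanges gives a web of 581 − 2·9 = 563 mm.


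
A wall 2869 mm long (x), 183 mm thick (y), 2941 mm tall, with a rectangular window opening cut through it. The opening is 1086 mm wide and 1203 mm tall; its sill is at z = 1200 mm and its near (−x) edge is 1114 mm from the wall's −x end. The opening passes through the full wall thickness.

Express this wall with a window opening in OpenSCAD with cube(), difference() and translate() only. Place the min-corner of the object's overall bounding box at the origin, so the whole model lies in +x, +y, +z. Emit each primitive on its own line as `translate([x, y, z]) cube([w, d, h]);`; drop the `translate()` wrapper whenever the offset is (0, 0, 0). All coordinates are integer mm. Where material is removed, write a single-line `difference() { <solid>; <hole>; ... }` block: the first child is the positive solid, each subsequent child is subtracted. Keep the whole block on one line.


difference() { cube([2869, 183, 2941]); translate([1114, 0, 1200]) cube([1086, 183, 1203]); }


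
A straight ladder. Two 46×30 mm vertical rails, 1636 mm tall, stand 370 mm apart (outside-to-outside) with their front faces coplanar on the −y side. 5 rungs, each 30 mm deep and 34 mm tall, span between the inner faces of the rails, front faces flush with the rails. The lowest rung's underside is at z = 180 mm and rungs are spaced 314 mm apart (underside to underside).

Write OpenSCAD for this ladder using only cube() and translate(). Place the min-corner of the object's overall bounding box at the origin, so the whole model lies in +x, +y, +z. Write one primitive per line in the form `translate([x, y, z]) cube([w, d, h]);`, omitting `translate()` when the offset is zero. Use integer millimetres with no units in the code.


cube([46, 30, 1636]);
translate([324, 0, 0]) cube([46, 30, 1636]);
translate([46, 0, 180]) cube([278, 30, 34]);
translate([46, 0, 494]) cube([278, 30, 34]);
translate([46, 0, 808]) cube([278, 30, 34]);
translate([46, 0, 1122]) cube([278, 30, 34]);
translate([46, 0, 1436]) cube([278, 30, 34]);


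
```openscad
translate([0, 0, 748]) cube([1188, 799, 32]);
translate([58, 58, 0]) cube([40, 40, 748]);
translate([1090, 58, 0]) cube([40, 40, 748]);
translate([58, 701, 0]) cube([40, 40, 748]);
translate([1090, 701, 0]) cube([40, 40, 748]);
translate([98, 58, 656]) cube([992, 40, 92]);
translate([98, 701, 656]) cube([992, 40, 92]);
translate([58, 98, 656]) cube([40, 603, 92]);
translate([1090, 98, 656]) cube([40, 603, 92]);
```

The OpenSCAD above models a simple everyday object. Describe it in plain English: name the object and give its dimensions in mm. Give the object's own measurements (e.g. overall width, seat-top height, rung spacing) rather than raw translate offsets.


A rectangular dining table. The top is 1188×799×32 mm with its upper surface at z = 780 mm. It stands on four 40×40 mm square legs, each inset 58 mm from the nearest pair of top edges, running from the floor to the underside of the top. Four apron rails, 40 mm thick and 92 mm tall, run between adjacent legs with their top edges flush with the underside of the top and their outer faces flush with the legs' outer faces.


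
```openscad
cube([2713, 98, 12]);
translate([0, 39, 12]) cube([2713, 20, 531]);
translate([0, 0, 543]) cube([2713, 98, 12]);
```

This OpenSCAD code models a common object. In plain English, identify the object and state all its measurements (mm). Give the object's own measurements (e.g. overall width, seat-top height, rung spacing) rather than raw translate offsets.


An I-beam lying along x, 2713 mm long. Overall section height 555 mm. Two flanges 98 mm wide (y) and 12 mm thick, one on the floor and one at the top; a web 20 mm thick runs between them, centred on the flange width.


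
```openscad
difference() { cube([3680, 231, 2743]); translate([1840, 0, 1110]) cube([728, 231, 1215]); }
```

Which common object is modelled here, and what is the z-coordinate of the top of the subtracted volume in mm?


A wall with a window opening. The window head height is 2325 mm.

A wall with a rectangular opening subtracted — a window. Sill at z = 1110, opening 1215 mm tall, so the head is at 1110 + 1215 = 2325 mm.


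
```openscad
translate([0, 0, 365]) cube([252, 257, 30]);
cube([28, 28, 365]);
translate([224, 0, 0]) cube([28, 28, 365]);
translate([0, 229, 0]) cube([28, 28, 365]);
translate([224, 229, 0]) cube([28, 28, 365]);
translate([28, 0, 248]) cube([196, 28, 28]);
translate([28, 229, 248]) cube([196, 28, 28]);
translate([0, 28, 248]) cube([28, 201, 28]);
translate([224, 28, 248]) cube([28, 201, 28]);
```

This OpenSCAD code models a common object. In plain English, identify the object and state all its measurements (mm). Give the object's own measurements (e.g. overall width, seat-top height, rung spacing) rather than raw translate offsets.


A four-legged stool. The seat is a 252×257×30 mm slab whose top surface is at z = 395 mm; four square legs, each 28×28 mm in cross-section, run from the floor (z = 0) to the underside of the seat, each flush with a corner of the seat. Four stretchers, 28 mm wide and 28 mm tall, connect adjacent legs with their undersides at z = 248 mm, each running between the inner faces of the legs it joins and aligned with the legs' outer faces on the other axis.


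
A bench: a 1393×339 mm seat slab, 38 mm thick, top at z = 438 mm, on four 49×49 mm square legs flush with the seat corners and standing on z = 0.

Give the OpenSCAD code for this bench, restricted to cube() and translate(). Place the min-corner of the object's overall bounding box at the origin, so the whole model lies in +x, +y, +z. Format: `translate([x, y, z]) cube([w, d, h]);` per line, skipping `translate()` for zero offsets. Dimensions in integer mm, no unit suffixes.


translate([0, 0, 400]) cube([1393, 339, 38]);
cube([49, 49, 400]);
translate([0, 290, 0]) cube([49, 49, 400]);
translate([1344, 0, 0]) cube([49, 49, 400]);
translate([1344, 290, 0]) cube([49, 49, 400]);


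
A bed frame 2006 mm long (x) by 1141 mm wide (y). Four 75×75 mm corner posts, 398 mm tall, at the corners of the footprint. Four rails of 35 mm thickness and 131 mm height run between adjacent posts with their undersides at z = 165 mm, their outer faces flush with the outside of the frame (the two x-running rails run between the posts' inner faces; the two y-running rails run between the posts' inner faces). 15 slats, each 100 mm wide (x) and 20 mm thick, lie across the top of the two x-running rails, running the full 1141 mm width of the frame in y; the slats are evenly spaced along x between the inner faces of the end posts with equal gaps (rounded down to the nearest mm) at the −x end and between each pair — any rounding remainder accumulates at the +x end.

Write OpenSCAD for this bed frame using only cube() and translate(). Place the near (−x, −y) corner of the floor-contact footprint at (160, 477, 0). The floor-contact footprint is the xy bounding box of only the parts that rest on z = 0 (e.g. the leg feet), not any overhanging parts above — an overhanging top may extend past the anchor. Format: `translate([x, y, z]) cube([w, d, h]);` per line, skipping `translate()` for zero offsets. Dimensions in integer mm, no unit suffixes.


translate([160, 477, 0]) cube([75, 75, 398]);
translate([160, 1543, 0]) cube([75, 75, 398]);
translate([2091, 477, 0]) cube([75, 75, 398]);
translate([2091, 1543, 0]) cube([75, 75, 398]);
translate([235, 477, 165]) cube([1856, 35, 131]);
translate([235, 1583, 165]) cube([1856, 35, 131]);
translate([160, 552, 165]) cube([35, 991, 131]);
translate([2131, 552, 165]) cube([35, 991, 131]);
translate([257, 477, 296]) cube([100, 1141, 20]);
translate([379, 477, 296]) cube([100, 1141, 20]);
translate([501, 477, 296]) cube([100, 1141, 20]);
translate([623, 477, 296]) cube([100, 1141, 20]);
translate([745, 477, 296]) cube([100, 1141, 20]);
translate([867, 477, 296]) cube([100, 1141, 20]);
translate([989, 477, 296]) cube([100, 1141, 20]);
translate([1111, 477, 296]) cube([100, 1141, 20]);
translate([1233, 477, 296]) cube([100, 1141, 20]);
translate([1355, 477, 296]) cube([100, 1141, 20]);
translate([1477, 477, 296]) cube([100, 1141, 20]);
translate([1599, 477, 296]) cube([100, 1141, 20]);
translate([1721, 477, 296]) cube([100, 1141, 20]);
translate([1843, 477, 296]) cube([100, 1141, 20]);
translate([1965, 477, 296]) cube([100, 1141, 20]);


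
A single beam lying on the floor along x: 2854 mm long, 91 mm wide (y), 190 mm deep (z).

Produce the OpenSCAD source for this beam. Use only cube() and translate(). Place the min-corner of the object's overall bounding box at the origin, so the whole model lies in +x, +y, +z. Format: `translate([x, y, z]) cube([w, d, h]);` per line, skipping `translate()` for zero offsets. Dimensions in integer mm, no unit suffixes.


cube([2854, 91, 190]);


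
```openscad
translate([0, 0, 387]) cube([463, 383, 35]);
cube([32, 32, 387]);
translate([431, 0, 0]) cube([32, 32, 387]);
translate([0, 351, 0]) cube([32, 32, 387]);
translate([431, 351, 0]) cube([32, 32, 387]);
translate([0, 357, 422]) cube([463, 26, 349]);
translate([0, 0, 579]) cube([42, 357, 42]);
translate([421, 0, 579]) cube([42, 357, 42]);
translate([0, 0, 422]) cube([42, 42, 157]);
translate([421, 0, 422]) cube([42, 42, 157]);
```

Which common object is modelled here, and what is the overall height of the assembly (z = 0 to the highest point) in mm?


A chair. The overall height is 771 mm.

A slab on four corner posts with a tall panel at the back — a chair. The seat slab sits at z = 387 with thickness 35, and the 349 mm backrest starts at the seat top, so the overall height is 387 + 35 + 349 = 771 mm.


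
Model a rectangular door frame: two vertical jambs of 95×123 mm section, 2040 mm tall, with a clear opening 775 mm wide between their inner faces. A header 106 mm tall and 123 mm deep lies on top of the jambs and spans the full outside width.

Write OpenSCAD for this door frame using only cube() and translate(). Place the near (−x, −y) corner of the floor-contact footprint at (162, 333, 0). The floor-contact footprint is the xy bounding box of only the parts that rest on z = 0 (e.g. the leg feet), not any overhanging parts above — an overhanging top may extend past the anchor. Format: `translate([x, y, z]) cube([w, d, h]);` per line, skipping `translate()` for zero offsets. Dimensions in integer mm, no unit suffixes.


translate([162, 333, 0]) cube([95, 123, 2040]);
translate([1032, 333, 0]) cube([95, 123, 2040]);
translate([162, 333, 2040]) cube([965, 123, 106]);


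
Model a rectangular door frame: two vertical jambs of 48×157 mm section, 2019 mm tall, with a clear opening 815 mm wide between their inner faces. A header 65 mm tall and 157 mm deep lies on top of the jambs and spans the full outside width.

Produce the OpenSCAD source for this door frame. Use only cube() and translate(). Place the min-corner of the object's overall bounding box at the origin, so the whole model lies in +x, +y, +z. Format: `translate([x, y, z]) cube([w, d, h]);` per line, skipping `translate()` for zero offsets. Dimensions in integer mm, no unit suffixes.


cube([48, 157, 2019]);
translate([863, 0, 0]) cube([48, 157, 2019]);
translate([0, 0, 2019]) cube([911, 157, 65]);


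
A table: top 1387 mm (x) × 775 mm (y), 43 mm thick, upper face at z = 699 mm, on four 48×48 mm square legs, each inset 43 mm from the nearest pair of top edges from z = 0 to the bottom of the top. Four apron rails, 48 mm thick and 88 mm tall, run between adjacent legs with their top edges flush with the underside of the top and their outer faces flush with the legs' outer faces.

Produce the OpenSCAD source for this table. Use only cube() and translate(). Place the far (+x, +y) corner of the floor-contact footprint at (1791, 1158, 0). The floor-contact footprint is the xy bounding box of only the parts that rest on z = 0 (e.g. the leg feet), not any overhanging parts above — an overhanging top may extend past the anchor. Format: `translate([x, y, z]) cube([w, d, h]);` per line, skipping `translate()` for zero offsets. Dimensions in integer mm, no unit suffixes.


// leg_h = 699 - 43 = 656
// apron z = 656 - 88 = 568
translate([447, 426, 656]) cube([1387, 775, 43]);
translate([490, 469, 0]) cube([48, 48, 656]);
translate([1743, 469, 0]) cube([48, 48, 656]);
translate([490, 1110, 0]) cube([48, 48, 656]);
translate([1743, 1110, 0]) cube([48, 48, 656]);
translate([538, 469, 568]) cube([1205, 48, 88]);
translate([538, 1110, 568]) cube([1205, 48, 88]);
translate([490, 517, 568]) cube([48, 593, 88]);
translate([1743, 517, 568]) cube([48, 593, 88]);


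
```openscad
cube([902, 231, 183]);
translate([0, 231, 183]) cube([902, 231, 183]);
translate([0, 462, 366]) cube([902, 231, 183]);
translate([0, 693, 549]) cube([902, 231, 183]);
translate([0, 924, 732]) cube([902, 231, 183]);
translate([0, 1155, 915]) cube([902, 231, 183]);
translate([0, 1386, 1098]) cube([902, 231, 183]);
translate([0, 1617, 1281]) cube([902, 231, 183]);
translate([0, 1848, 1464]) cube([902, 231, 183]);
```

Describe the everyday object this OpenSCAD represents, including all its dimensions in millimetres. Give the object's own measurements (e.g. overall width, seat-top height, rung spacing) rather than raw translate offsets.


A straight staircase of 9 solid steps. Each step is 902 mm wide (x), 231 mm deep (y, the going) and 183 mm tall (the rise). The first step rests on the floor; each subsequent step sits one going further in +y and one rise higher in +z, directly behind and above the previous step with no overlap.


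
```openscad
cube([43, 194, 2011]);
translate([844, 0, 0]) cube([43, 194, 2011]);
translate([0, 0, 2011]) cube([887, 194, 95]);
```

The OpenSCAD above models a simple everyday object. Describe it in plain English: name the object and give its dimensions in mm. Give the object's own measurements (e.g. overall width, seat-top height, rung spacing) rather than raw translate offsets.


A door frame. The clear opening is 801 mm wide and 2011 mm high. Two 43 mm wide jambs, 194 mm deep, stand either side of the opening from the floor to the top of the opening. A 95 mm thick head sits across the top of both jambs, spanning the full outside width of the frame.


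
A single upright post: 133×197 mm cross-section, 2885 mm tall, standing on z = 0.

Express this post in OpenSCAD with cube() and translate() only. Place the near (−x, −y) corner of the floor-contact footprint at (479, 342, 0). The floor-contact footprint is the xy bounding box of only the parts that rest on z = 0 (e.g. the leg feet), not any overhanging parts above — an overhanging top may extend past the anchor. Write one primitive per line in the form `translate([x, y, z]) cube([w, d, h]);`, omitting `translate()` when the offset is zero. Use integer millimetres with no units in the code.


translate([479, 342, 0]) cube([133, 197, 2885]);


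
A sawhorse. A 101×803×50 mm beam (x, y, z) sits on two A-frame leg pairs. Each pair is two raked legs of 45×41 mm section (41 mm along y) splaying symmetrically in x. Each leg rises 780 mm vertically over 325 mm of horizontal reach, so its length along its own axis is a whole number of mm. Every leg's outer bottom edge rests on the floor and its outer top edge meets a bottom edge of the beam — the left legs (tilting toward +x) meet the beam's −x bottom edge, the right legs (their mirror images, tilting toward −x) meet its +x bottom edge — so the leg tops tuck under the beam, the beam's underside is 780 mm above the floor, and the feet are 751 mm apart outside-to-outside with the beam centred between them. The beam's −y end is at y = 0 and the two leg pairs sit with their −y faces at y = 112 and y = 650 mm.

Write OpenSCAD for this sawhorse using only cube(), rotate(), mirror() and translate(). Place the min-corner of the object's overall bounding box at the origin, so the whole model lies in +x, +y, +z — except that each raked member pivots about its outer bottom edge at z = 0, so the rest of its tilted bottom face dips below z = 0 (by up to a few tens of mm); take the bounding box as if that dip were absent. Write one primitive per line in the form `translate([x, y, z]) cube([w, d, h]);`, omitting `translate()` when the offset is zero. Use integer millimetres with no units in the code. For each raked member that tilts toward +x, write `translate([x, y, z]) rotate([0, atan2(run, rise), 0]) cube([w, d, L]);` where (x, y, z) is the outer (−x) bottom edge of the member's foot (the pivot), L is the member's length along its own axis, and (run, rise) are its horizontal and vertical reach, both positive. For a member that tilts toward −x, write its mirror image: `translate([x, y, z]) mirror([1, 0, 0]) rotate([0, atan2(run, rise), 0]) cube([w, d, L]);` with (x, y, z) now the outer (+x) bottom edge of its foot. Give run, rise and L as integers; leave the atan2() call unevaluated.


translate([325, 0, 780]) cube([101, 803, 50]);
translate([0, 112, 0]) rotate([0, atan2(325, 780), 0]) cube([45, 41, 845]);
translate([751, 112, 0]) mirror([1, 0, 0]) rotate([0, atan2(325, 780), 0]) cube([45, 41, 845]);
translate([0, 650, 0]) rotate([0, atan2(325, 780), 0]) cube([45, 41, 845]);
translate([751, 650, 0]) mirror([1, 0, 0]) rotate([0, atan2(325, 780), 0]) cube([45, 41, 845]);


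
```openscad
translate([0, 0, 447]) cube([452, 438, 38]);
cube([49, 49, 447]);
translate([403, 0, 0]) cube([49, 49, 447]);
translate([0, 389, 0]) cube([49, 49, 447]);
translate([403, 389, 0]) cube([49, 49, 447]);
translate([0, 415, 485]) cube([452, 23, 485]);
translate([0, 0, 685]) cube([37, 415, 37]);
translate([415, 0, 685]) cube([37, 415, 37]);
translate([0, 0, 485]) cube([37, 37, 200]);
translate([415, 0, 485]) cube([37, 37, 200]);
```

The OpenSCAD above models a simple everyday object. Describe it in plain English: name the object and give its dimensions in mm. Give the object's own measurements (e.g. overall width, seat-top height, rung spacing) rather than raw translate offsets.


A chair. The seat is a 452×438×38 mm slab with its top at z = 485 mm, on four 49×49 mm corner legs (flush with the seat edges, standing on z = 0). A flat backrest 23 mm thick, 485 mm tall, spans the full seat width and rises from the seat top along its +y edge, rear face flush with the rear of the seat. Two armrests of 37×37 mm section run along each side from the seat's front edge to the front of the backrest, top faces 237 mm above the seat top and outer faces flush with the seat's x-edges; a 37×37 mm post under the front of each armrest stands on the seat at the front corner.


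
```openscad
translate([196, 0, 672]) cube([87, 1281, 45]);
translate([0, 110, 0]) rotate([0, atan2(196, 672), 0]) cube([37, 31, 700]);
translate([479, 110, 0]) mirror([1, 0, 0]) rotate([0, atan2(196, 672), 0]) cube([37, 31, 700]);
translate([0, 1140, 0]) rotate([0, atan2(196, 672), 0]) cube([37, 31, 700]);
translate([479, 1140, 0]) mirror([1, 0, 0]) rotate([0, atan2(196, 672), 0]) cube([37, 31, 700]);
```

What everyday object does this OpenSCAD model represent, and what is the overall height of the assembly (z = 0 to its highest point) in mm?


A sawhorse. The overall height is 717 mm.

A beam across two mirrored pairs of raked legs — a sawhorse. The beam's underside is at z = 672 (matching the legs' vertical rise in atan2(196, 672)) and the beam is 45 mm tall, so its top is at 672 + 45 = 717 mm. The raked legs top out at the beam's underside, so that is the highest point.


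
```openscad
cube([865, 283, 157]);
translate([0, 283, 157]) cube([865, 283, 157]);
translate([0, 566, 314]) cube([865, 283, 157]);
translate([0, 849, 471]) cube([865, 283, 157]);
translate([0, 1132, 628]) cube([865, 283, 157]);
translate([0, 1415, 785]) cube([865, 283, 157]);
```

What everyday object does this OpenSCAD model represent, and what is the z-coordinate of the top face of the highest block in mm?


A staircase. The total rise is 942 mm.

6 identical blocks, each offset up and back from the previous — a staircase. Each step is 157 mm tall and there are 6 of them, so the total rise is 6 × 157 = 942 mm.


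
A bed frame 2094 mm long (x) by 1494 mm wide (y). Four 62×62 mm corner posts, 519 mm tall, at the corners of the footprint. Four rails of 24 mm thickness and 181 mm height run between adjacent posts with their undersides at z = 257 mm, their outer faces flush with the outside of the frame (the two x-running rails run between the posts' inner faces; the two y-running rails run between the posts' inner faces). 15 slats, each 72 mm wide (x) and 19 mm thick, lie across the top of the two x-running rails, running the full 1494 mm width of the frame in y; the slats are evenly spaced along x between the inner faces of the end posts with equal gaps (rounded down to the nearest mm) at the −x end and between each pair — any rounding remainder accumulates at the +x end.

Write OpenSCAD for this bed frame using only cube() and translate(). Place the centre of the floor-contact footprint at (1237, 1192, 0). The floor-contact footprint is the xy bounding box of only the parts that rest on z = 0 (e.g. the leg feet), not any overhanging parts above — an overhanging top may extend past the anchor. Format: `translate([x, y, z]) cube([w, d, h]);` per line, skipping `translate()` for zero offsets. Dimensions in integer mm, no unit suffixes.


translate([190, 445, 0]) cube([62, 62, 519]);
translate([190, 1877, 0]) cube([62, 62, 519]);
translate([2222, 445, 0]) cube([62, 62, 519]);
translate([2222, 1877, 0]) cube([62, 62, 519]);
translate([252, 445, 257]) cube([1970, 24, 181]);
translate([252, 1915, 257]) cube([1970, 24, 181]);
translate([190, 507, 257]) cube([24, 1370, 181]);
translate([2260, 507, 257]) cube([24, 1370, 181]);
translate([307, 445, 438]) cube([72, 1494, 19]);
translate([434, 445, 438]) cube([72, 1494, 19]);
translate([561, 445, 438]) cube([72, 1494, 19]);
translate([688, 445, 438]) cube([72, 1494, 19]);
translate([815, 445, 438]) cube([72, 1494, 19]);
translate([942, 445, 438]) cube([72, 1494, 19]);
translate([1069, 445, 438]) cube([72, 1494, 19]);
translate([1196, 445, 438]) cube([72, 1494, 19]);
translate([1323, 445, 438]) cube([72, 1494, 19]);
translate([1450, 445, 438]) cube([72, 1494, 19]);
translate([1577, 445, 438]) cube([72, 1494, 19]);
translate([1704, 445, 438]) cube([72, 1494, 19]);
translate([1831, 445, 438]) cube([72, 1494, 19]);
translate([1958, 445, 438]) cube([72, 1494, 19]);
translate([2085, 445, 438]) cube([72, 1494, 19]);


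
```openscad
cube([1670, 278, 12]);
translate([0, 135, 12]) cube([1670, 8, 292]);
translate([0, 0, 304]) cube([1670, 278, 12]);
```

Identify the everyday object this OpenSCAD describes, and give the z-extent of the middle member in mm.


An I-beam. The web height is 292 mm.

Two wide flanges with a thin centred web — an I-beam. Overall 316 mm minus two 12 mm flanges gives a web of 316 − 2·12 = 292 mm.


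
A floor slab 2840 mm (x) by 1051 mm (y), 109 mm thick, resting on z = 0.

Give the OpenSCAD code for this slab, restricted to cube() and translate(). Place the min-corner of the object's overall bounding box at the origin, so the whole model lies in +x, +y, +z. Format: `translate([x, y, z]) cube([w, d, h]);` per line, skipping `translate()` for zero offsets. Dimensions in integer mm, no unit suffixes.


cube([2840, 1051, 109]);


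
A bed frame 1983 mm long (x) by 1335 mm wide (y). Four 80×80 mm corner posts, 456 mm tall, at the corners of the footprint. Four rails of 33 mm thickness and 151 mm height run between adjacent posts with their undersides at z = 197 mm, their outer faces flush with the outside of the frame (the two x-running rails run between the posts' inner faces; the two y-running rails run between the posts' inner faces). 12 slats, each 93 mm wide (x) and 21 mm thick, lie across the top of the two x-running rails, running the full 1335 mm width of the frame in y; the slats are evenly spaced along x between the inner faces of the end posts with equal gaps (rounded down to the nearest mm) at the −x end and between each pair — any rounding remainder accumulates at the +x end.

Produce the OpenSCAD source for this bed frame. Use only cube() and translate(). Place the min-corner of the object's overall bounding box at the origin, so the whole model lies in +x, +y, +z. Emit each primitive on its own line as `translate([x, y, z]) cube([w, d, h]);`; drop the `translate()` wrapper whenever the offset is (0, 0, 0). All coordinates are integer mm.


// slat z = rail_z + rail_h = 197 + 151 = 348
// slat gap = ⌊(1823 − 12·93) / 13⌋ = 54
cube([80, 80, 456]);
translate([0, 1255, 0]) cube([80, 80, 456]);
translate([1903, 0, 0]) cube([80, 80, 456]);
translate([1903, 1255, 0]) cube([80, 80, 456]);
translate([80, 0, 197]) cube([1823, 33, 151]);
translate([80, 1302, 197]) cube([1823, 33, 151]);
translate([0, 80, 197]) cube([33, 1175, 151]);
translate([1950, 80, 197]) cube([33, 1175, 151]);
translate([134, 0, 348]) cube([93, 1335, 21]);
translate([281, 0, 348]) cube([93, 1335, 21]);
translate([428, 0, 348]) cube([93, 1335, 21]);
translate([575, 0, 348]) cube([93, 1335, 21]);
translate([722, 0, 348]) cube([93, 1335, 21]);
translate([869, 0, 348]) cube([93, 1335, 21]);
translate([1016, 0, 348]) cube([93, 1335, 21]);
translate([1163, 0, 348]) cube([93, 1335, 21]);
translate([1310, 0, 348]) cube([93, 1335, 21]);
translate([1457, 0, 348]) cube([93, 1335, 21]);
translate([1604, 0, 348]) cube([93, 1335, 21]);
translate([1751, 0, 348]) cube([93, 1335, 21]);


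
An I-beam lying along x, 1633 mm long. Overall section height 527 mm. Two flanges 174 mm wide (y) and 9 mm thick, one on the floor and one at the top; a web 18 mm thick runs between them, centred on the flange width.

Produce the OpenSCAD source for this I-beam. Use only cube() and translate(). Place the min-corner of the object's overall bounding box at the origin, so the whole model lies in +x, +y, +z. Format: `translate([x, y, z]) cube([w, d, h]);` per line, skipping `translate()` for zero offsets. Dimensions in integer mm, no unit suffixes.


cube([1633, 174, 9]);
translate([0, 78, 9]) cube([1633, 18, 509]);
translate([0, 0, 518]) cube([1633, 174, 9]);


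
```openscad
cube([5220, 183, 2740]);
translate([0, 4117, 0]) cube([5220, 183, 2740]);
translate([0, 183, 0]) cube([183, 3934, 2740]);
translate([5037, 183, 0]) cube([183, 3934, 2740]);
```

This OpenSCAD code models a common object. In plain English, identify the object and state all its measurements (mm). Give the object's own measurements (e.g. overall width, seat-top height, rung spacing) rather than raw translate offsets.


The wall frame of a small rectangular building: four walls, each 2740 mm tall and 183 mm thick, enclosing a footprint 5220 mm (x) by 4300 mm (y) outside-to-outside, with no floor or roof. The front and back walls (the −y and +y sides) span the full width; the two side walls fit between them.


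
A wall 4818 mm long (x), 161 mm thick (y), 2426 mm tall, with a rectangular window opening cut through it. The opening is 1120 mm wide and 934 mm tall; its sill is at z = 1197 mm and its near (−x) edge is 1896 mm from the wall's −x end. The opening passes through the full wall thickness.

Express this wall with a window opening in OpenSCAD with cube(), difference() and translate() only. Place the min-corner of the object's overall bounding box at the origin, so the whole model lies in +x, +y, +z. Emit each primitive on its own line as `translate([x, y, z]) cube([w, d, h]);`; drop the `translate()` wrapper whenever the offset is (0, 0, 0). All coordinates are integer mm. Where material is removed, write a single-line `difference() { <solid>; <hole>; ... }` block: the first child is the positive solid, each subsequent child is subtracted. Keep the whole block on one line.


difference() { cube([4818, 161, 2426]); translate([1896, 0, 1197]) cube([1120, 161, 934]); }


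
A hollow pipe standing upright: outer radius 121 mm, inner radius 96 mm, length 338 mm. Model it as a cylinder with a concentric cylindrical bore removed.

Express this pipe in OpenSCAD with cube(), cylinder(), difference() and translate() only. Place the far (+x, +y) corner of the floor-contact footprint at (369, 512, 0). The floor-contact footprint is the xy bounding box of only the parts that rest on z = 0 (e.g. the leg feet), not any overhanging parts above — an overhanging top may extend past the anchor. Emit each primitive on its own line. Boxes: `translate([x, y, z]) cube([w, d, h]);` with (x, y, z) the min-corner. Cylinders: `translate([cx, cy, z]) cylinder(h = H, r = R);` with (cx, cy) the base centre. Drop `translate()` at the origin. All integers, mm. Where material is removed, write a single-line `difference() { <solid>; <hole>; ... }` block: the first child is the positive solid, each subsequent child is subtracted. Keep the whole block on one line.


difference() { translate([248, 391, 0]) cylinder(h = 338, r = 121); translate([248, 391, 0]) cylinder(h = 338, r = 96); }


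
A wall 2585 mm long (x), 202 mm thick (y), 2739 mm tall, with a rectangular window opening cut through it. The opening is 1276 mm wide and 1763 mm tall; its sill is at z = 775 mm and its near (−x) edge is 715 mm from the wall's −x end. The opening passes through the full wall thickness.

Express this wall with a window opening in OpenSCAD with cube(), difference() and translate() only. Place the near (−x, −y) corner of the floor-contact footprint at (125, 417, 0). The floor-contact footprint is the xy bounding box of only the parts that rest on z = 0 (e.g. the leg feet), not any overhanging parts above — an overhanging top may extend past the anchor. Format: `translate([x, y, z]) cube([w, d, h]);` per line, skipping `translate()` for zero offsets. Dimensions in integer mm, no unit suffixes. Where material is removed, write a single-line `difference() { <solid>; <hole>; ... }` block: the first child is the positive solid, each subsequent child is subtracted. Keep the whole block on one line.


difference() { translate([125, 417, 0]) cube([2585, 202, 2739]); translate([840, 417, 775]) cube([1276, 202, 1763]); }


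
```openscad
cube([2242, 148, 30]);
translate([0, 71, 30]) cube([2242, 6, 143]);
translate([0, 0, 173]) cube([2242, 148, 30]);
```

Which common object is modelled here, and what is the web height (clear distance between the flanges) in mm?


An I-beam. The web height is 143 mm.

Two wide flanges with a thin centred web — an I-beam. Overall 203 mm minus two 30 mm flanges gives a web of 203 − 2·30 = 143 mm.


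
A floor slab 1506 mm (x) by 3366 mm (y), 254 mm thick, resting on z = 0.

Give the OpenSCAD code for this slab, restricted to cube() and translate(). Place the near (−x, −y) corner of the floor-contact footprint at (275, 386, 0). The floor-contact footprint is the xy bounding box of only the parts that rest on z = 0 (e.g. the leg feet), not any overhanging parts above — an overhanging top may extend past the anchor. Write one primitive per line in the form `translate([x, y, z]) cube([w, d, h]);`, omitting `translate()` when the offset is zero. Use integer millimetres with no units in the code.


translate([275, 386, 0]) cube([1506, 3366, 254]);


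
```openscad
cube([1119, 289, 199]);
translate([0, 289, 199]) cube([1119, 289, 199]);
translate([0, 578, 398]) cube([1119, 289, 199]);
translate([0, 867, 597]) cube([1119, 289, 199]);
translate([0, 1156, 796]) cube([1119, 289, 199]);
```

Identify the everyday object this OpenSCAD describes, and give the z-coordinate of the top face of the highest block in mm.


A staircase. The total rise is 995 mm.

5 identical blocks, each offset up and back from the previous — a staircase. Each step is 199 mm tall and there are 5 of them, so the total rise is 5 × 199 = 995 mm.


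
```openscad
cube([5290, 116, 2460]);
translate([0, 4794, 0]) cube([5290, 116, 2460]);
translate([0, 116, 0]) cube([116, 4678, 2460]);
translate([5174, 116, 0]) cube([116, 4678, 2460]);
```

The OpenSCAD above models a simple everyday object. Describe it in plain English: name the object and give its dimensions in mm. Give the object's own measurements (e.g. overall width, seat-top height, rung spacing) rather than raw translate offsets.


The wall frame of a small rectangular building: four walls, each 2460 mm tall and 116 mm thick, enclosing a footprint 5290 mm (x) by 4910 mm (y) outside-to-outside, with no floor or roof. The front and back walls (the −y and +y sides) span the full width; the two side walls fit between them.


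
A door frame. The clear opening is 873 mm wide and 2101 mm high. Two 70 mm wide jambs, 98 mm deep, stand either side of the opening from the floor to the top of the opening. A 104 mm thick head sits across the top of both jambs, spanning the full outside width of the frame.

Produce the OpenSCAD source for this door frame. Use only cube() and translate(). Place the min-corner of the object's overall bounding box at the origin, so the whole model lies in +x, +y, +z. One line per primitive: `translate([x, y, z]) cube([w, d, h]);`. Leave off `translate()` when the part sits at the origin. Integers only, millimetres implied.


cube([70, 98, 2101]);
translate([943, 0, 0]) cube([70, 98, 2101]);
translate([0, 0, 2101]) cube([1013, 98, 104]);


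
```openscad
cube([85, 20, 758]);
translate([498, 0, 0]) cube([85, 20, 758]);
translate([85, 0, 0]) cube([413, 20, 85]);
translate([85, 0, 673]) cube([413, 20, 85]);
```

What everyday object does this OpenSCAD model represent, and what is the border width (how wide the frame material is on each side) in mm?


A picture frame. The border width is 85 mm.

Four thin pieces enclosing a rectangular opening — a picture frame. The two full-height stiles are 758 mm tall; the top rail sits at z = 673 and is 85 mm tall, so the border above the opening is 758 − 673 = 85 mm, matching the stile x-width.


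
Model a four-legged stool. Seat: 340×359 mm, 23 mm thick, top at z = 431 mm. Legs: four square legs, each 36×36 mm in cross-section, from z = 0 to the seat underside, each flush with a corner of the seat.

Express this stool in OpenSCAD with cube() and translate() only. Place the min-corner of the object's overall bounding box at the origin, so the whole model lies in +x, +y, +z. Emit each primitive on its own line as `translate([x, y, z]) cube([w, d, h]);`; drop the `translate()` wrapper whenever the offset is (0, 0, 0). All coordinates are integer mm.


translate([0, 0, 408]) cube([340, 359, 23]);
cube([36, 36, 408]);
translate([304, 0, 0]) cube([36, 36, 408]);
translate([0, 323, 0]) cube([36, 36, 408]);
translate([304, 323, 0]) cube([36, 36, 408]);


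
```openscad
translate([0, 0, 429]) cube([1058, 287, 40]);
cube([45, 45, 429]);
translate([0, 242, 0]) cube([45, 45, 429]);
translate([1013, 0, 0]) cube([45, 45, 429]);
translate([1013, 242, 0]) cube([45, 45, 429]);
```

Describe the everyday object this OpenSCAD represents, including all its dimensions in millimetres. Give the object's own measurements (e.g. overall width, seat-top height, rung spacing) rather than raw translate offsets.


A bench: a 1058×287 mm seat slab, 40 mm thick, top at z = 469 mm, on four 45×45 mm square legs flush with the seat corners and standing on z = 0.


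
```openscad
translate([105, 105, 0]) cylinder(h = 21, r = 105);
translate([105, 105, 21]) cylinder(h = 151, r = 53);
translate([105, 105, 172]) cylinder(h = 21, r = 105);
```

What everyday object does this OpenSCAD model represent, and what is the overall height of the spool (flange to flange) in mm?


A spool. The overall height is 193 mm.

Three coaxial cylinders, large–small–large — a spool. Two 21 mm flanges and a 151 mm core give 21 + 151 + 21 = 193 mm.


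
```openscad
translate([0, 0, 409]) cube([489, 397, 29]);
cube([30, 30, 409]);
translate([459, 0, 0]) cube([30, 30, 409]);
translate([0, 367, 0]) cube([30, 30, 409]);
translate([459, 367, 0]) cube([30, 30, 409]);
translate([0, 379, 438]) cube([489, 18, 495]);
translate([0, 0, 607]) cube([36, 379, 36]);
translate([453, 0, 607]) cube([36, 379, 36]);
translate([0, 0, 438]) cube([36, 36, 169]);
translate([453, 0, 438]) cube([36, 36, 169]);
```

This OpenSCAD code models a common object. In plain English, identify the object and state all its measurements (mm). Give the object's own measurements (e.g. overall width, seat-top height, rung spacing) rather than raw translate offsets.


A chair. The seat is a 489×397×29 mm slab with its top at z = 438 mm, on four 30×30 mm corner legs (flush with the seat edges, standing on z = 0). A flat backrest 18 mm thick, 495 mm tall, spans the full seat width and rises from the seat top along its +y edge, rear face flush with the rear of the seat. Two armrests of 36×36 mm section run along each side from the seat's front edge to the front of the backrest, top faces 205 mm above the seat top and outer faces flush with the seat's x-edges; a 36×36 mm post under the front of each armrest stands on the seat at the front corner.


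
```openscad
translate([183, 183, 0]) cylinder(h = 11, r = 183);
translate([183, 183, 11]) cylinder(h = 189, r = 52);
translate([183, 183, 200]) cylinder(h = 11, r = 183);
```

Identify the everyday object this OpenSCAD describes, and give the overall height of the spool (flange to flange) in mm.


A spool. The overall height is 211 mm.

Three coaxial cylinders, large–small–large — a spool. Two 11 mm flanges and a 189 mm core give 11 + 189 + 11 = 211 mm.


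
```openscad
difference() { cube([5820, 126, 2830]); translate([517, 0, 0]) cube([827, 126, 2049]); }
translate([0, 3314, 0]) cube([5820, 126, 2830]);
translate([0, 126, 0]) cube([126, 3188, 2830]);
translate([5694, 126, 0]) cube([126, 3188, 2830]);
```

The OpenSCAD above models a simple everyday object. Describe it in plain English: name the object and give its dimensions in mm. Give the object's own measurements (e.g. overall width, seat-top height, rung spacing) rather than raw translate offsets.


A single room: four walls, each 2830 mm tall and 126 mm thick, enclosing an outside footprint 5820×3440 mm (x × y), no floor or roof. The front and back walls (−y and +y sides) run the full x-width; the side walls fit between their inner faces. A door opening 827 mm wide and 2049 mm tall is cut through the front wall from the floor up, its −x edge 517 mm from the wall's −x end.


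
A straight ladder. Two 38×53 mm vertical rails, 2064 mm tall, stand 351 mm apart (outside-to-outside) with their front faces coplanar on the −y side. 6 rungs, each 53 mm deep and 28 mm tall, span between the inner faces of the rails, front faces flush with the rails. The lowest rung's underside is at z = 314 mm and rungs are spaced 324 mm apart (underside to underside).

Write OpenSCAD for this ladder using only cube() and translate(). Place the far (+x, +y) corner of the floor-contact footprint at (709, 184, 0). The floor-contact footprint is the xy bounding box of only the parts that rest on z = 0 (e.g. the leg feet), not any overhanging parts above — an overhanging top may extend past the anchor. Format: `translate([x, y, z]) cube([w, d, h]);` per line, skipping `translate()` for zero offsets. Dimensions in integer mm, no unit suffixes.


translate([358, 131, 0]) cube([38, 53, 2064]);
translate([671, 131, 0]) cube([38, 53, 2064]);
translate([396, 131, 314]) cube([275, 53, 28]);
translate([396, 131, 638]) cube([275, 53, 28]);
translate([396, 131, 962]) cube([275, 53, 28]);
translate([396, 131, 1286]) cube([275, 53, 28]);
translate([396, 131, 1610]) cube([275, 53, 28]);
translate([396, 131, 1934]) cube([275, 53, 28]);


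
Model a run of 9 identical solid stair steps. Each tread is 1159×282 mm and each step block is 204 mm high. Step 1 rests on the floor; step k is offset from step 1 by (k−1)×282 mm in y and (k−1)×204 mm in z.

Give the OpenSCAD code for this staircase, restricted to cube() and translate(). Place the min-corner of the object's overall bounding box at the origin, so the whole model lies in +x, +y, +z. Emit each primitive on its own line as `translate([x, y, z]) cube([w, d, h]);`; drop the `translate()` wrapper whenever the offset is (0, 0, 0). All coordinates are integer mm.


cube([1159, 282, 204]);
translate([0, 282, 204]) cube([1159, 282, 204]);
translate([0, 564, 408]) cube([1159, 282, 204]);
translate([0, 846, 612]) cube([1159, 282, 204]);
translate([0, 1128, 816]) cube([1159, 282, 204]);
translate([0, 1410, 1020]) cube([1159, 282, 204]);
translate([0, 1692, 1224]) cube([1159, 282, 204]);
translate([0, 1974, 1428]) cube([1159, 282, 204]);
translate([0, 2256, 1632]) cube([1159, 282, 204]);
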